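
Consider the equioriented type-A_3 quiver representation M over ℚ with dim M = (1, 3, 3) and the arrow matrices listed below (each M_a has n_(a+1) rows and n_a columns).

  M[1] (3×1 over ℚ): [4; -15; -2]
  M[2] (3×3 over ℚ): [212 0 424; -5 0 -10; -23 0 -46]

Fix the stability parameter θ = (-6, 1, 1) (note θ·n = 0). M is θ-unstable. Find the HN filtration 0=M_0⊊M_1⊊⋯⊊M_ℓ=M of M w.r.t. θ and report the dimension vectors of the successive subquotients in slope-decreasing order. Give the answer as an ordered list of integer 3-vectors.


Via rank(M_{q-1}∘⋯∘M_p): M ≅ I[1,2], I[2,2], I[2,3], I[3,3]^2.
μ_θ-semistable layers: μ^(1)=1; μ^(2)=-6

((0, 3, 3); (1, 0, 0))


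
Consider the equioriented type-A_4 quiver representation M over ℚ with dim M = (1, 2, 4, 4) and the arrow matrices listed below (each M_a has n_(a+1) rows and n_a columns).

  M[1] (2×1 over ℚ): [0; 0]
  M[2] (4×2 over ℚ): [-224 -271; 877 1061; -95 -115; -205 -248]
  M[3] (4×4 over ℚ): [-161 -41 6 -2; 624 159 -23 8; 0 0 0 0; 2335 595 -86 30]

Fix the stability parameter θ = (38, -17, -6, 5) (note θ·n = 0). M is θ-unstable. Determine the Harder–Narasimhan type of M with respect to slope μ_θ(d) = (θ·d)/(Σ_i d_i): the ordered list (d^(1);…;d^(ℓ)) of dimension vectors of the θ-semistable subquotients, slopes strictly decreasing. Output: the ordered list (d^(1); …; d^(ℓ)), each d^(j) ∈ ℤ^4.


Interval decomposition of M: I[1,1], I[2,3], I[2,4], I[3,3], I[3,4], I[4,4]^2.
HN type (ℓ=4): μ^(1)=38; μ^(2)=5; μ^(3)=-6; μ^(4)=-17

((1, 0, 0, 0); (0, 0, 0, 4); (0, 0, 4, 0); (0, 2, 0, 0))


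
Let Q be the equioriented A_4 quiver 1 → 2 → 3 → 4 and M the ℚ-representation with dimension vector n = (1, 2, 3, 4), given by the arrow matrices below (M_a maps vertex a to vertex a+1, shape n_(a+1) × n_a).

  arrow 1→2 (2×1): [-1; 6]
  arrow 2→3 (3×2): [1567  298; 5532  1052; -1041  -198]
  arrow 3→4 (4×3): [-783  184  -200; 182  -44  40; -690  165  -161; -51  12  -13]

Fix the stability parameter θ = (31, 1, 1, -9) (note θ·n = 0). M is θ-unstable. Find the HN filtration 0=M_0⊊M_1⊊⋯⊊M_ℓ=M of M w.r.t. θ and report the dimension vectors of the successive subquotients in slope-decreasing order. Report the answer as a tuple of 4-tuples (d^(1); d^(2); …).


Interval decomposition of M: I[1,4], I[2,4], I[3,4], I[4,4].
HN type (ℓ=4): μ^(1)=6; μ^(2)=-7/3; μ^(3)=-4; μ^(4)=-9

((1, 1, 1, 1); (0, 1, 1, 1); (0, 0, 1, 1); (0, 0, 0, 1))


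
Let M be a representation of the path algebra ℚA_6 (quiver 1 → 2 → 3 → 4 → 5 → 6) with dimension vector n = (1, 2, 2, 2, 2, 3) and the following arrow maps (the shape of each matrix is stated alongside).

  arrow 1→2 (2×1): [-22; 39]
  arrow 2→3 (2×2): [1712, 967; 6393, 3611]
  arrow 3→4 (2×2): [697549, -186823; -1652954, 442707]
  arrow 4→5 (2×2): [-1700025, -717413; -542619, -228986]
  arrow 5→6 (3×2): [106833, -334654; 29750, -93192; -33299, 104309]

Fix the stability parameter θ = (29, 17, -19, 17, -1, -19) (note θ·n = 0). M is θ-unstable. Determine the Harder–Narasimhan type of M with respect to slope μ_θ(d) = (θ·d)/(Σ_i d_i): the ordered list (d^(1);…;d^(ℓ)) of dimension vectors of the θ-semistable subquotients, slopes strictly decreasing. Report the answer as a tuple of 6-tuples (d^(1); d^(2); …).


Via rank(M_{q-1}∘⋯∘M_p): M ≅ I[1,6], I[2,6], I[6,6].
μ_θ-semistable layers: μ^(1)=4; μ^(2)=-1; μ^(3)=-19

((1, 1, 1, 1, 1, 1); (0, 1, 1, 1, 1, 1); (0, 0, 0, 0, 0, 1))


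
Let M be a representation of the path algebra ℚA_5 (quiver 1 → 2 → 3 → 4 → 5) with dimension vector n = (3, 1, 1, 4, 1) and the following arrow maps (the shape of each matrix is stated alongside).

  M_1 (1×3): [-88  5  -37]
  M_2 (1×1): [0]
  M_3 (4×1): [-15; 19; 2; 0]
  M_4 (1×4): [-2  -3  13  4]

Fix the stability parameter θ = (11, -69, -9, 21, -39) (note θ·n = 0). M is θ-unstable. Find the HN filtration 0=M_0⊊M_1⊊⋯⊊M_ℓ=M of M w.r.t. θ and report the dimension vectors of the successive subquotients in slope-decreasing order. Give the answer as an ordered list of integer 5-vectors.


Barcode: M ≅ I[1,1]^2, I[1,2], I[3,5], I[4,4]^3. HN layers by μ_θ (4 steps, strictly decreasing):
  μ^(1)=21; μ^(2)=11; μ^(3)=-9; μ^(4)=-29

((0, 0, 0, 3, 0); (2, 0, 0, 0, 0); (0, 0, 1, 1, 1); (1, 1, 0, 0, 0))


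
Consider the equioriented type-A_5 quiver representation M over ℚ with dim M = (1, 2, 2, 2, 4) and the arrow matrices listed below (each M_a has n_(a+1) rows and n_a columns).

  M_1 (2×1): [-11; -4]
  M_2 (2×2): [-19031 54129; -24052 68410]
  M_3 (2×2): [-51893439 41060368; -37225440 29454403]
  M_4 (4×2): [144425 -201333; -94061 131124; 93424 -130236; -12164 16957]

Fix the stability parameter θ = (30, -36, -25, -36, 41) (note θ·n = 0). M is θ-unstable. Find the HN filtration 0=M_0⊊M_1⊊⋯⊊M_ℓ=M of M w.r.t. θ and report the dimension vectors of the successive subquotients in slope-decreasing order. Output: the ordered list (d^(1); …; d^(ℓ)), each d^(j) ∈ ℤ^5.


Interval decomposition of M: I[1,5], I[2,5], I[5,5]^2.
HN type (ℓ=4): μ^(1)=41; μ^(2)=-67/4; μ^(3)=-61/2; μ^(4)=-36

((0, 0, 0, 0, 4); (1, 1, 1, 1, 0); (0, 0, 1, 1, 0); (0, 1, 0, 0, 0))


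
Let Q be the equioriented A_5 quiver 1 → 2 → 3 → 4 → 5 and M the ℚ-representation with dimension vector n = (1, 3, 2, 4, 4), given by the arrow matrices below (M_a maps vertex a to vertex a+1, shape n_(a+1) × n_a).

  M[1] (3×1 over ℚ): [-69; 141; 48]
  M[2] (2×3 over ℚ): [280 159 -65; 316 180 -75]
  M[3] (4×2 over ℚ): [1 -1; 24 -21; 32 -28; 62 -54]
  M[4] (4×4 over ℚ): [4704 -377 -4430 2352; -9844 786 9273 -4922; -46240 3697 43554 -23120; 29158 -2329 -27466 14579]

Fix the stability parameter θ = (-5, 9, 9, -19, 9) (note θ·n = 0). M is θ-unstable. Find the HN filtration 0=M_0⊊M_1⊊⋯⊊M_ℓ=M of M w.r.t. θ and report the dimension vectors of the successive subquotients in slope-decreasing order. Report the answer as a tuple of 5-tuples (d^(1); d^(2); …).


Interval decomposition of M: I[1,4], I[2,2], I[2,5], I[4,5]^2, I[5,5].
HN type (ℓ=4): μ^(1)=9; μ^(2)=-1/3; μ^(3)=-5; μ^(4)=-19

((0, 1, 0, 0, 4); (0, 2, 2, 2, 0); (1, 0, 0, 0, 0); (0, 0, 0, 2, 0))


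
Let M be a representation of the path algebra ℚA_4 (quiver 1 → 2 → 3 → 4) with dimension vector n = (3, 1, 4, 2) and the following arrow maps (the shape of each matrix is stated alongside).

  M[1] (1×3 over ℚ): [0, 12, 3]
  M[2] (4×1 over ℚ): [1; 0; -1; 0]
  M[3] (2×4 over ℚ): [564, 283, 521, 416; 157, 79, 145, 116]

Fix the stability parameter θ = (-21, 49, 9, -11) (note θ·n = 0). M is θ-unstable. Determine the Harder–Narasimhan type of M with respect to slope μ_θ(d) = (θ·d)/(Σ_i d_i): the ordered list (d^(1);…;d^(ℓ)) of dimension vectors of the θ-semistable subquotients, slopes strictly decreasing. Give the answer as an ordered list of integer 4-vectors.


Interval decomposition of M: I[1,1]^2, I[1,4], I[3,3]^2, I[3,4].
HN type (ℓ=4): μ^(1)=47/3; μ^(2)=9; μ^(3)=-1; μ^(4)=-21

((0, 1, 1, 1); (0, 0, 2, 0); (0, 0, 1, 1); (3, 0, 0, 0))


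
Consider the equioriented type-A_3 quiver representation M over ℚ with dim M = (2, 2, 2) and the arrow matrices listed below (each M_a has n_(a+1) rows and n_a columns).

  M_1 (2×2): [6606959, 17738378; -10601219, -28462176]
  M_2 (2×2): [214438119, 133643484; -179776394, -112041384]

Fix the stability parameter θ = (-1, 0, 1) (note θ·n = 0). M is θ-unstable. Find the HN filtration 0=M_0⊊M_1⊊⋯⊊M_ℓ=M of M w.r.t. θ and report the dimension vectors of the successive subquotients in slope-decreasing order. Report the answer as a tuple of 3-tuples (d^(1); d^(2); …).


Barcode: M ≅ I[1,2], I[1,3], I[3,3]. HN layers by μ_θ (3 steps, strictly decreasing):
  μ^(1)=1; μ^(2)=0; μ^(3)=-1

((0, 0, 2); (0, 2, 0); (2, 0, 0))


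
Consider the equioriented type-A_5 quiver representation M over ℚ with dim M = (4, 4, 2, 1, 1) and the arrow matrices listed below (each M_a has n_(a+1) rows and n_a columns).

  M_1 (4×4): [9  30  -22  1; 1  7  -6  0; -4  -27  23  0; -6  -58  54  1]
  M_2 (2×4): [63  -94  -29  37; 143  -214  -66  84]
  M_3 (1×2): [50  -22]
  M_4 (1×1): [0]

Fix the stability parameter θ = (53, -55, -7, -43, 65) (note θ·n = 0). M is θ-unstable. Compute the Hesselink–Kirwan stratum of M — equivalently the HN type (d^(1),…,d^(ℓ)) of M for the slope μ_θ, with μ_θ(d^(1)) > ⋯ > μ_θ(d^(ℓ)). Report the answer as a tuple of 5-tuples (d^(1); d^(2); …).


Interval decomposition of M: I[1,2]^2, I[1,3], I[1,4], I[5,5].
HN type (ℓ=4): μ^(1)=65; μ^(2)=-1; μ^(3)=-3; μ^(4)=-13

((0, 0, 0, 0, 1); (2, 2, 0, 0, 0); (1, 1, 1, 0, 0); (1, 1, 1, 1, 0))


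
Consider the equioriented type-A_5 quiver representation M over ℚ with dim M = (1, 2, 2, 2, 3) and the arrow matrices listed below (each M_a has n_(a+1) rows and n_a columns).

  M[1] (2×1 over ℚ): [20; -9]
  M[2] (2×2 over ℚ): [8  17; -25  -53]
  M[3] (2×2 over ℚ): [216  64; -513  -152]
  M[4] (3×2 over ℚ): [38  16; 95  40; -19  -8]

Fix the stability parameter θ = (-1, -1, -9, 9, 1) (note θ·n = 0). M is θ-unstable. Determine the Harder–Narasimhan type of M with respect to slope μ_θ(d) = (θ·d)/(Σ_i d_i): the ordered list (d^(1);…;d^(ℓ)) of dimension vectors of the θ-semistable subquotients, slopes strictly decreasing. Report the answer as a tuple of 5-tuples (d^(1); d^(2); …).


Barcode: M ≅ I[1,4], I[2,3], I[4,5], I[5,5]^2. HN layers by μ_θ (5 steps, strictly decreasing):
  μ^(1)=9; μ^(2)=5; μ^(3)=1; μ^(4)=-11/3; μ^(5)=-5

((0, 0, 0, 1, 0); (0, 0, 0, 1, 1); (0, 0, 0, 0, 2); (1, 1, 1, 0, 0); (0, 1, 1, 0, 0))


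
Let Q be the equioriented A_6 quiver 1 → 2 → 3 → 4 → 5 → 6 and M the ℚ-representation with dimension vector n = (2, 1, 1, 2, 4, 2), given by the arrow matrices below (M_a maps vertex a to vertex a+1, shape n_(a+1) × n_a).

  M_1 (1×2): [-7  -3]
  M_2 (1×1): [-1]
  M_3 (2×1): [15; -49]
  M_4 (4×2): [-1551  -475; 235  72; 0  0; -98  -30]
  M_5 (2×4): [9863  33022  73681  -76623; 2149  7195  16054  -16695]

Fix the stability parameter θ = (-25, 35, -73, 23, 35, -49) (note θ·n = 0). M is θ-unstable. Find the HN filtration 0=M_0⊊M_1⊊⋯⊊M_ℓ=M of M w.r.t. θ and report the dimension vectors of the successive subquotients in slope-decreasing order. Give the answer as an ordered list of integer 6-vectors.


Barcode: M ≅ I[1,1], I[1,6], I[4,6], I[5,5]^2. HN layers by μ_θ (4 steps, strictly decreasing):
  μ^(1)=35; μ^(2)=3; μ^(3)=-19; μ^(4)=-25

((0, 0, 0, 0, 2, 0); (0, 0, 0, 2, 2, 2); (0, 1, 1, 0, 0, 0); (2, 0, 0, 0, 0, 0))


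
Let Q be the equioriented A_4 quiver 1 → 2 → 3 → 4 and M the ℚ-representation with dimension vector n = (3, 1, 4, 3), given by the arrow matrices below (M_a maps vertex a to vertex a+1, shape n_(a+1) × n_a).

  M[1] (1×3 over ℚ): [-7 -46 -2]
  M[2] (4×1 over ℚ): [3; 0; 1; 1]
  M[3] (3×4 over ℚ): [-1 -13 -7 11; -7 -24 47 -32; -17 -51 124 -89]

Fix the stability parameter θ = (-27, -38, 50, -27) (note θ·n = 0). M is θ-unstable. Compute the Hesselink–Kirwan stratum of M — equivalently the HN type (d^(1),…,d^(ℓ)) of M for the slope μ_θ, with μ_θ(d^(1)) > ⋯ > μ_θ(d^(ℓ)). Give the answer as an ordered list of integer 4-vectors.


Interval decomposition of M: I[1,1]^2, I[1,4], I[3,3], I[3,4]^2.
HN type (ℓ=4): μ^(1)=50; μ^(2)=23/2; μ^(3)=-27; μ^(4)=-65/2

((0, 0, 1, 0); (0, 0, 3, 3); (2, 0, 0, 0); (1, 1, 0, 0))


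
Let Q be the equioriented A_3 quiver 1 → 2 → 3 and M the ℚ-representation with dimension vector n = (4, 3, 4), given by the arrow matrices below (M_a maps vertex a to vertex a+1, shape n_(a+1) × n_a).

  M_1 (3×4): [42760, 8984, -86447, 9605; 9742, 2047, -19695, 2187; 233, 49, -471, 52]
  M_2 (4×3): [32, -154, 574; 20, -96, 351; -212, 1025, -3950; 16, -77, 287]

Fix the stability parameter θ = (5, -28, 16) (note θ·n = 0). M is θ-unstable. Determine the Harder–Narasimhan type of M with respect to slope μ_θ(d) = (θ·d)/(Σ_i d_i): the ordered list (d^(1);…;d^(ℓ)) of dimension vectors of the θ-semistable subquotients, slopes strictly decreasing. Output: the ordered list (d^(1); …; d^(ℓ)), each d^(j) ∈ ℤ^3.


Barcode: M ≅ I[1,1], I[1,2], I[1,3]^2, I[3,3]^2. HN layers by μ_θ (3 steps, strictly decreasing):
  μ^(1)=16; μ^(2)=5; μ^(3)=-23/2

((0, 0, 4); (1, 0, 0); (3, 3, 0))


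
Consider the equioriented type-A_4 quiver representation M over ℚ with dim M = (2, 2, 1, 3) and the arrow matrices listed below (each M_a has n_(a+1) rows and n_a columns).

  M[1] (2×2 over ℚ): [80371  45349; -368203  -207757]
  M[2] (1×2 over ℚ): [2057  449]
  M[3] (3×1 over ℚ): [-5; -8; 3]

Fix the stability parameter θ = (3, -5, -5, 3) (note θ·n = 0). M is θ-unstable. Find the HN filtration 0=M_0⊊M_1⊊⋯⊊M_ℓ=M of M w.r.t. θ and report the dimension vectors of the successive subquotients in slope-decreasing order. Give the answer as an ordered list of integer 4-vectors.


Interval decomposition of M: I[1,1], I[1,2], I[2,4], I[4,4]^2.
HN type (ℓ=3): μ^(1)=3; μ^(2)=-1; μ^(3)=-5

((1, 0, 0, 3); (1, 1, 0, 0); (0, 1, 1, 0))


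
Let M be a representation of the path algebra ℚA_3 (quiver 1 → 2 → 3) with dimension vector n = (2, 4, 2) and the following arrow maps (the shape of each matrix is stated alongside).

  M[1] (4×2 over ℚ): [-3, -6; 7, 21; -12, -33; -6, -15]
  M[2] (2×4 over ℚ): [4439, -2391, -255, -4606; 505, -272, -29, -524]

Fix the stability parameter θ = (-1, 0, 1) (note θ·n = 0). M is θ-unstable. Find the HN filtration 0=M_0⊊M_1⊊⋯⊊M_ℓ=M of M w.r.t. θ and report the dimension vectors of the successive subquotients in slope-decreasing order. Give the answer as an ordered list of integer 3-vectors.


Barcode: M ≅ I[1,3]^2, I[2,2]^2. HN layers by μ_θ (3 steps, strictly decreasing):
  μ^(1)=1; μ^(2)=0; μ^(3)=-1

((0, 0, 2); (0, 4, 0); (2, 0, 0))


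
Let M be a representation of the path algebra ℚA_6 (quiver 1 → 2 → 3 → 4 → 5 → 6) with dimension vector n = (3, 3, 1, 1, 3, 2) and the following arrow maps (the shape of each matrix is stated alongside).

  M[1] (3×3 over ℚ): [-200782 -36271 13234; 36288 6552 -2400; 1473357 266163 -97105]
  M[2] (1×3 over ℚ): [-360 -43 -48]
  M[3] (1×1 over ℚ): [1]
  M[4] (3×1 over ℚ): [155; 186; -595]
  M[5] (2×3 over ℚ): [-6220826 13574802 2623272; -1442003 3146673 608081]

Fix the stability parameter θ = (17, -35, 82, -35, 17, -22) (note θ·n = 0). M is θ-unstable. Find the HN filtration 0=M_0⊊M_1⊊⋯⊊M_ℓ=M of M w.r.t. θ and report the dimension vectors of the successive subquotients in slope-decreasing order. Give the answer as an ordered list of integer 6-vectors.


Via rank(M_{q-1}∘⋯∘M_p): M ≅ I[1,1], I[1,2]^2, I[2,6], I[5,5], I[5,6].
μ_θ-semistable layers: μ^(1)=17; μ^(2)=21/2; μ^(3)=-5/2; μ^(4)=-9; μ^(5)=-35

((1, 0, 0, 0, 1, 0); (0, 0, 1, 1, 1, 1); (0, 0, 0, 0, 1, 1); (2, 2, 0, 0, 0, 0); (0, 1, 0, 0, 0, 0))


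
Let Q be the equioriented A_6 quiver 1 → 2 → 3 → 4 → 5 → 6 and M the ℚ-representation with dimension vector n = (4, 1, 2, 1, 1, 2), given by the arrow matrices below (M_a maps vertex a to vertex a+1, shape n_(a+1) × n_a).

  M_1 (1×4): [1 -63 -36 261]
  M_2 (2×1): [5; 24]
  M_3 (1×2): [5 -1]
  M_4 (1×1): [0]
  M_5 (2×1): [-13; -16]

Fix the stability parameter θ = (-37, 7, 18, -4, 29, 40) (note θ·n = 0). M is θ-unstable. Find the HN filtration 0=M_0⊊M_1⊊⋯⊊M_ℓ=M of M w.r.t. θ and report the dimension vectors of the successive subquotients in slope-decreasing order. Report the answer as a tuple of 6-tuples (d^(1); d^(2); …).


Interval decomposition of M: I[1,1]^3, I[1,4], I[3,3], I[5,6], I[6,6].
HN type (ℓ=5): μ^(1)=40; μ^(2)=29; μ^(3)=18; μ^(4)=7; μ^(5)=-37

((0, 0, 0, 0, 0, 2); (0, 0, 0, 0, 1, 0); (0, 0, 1, 0, 0, 0); (0, 1, 1, 1, 0, 0); (4, 0, 0, 0, 0, 0))


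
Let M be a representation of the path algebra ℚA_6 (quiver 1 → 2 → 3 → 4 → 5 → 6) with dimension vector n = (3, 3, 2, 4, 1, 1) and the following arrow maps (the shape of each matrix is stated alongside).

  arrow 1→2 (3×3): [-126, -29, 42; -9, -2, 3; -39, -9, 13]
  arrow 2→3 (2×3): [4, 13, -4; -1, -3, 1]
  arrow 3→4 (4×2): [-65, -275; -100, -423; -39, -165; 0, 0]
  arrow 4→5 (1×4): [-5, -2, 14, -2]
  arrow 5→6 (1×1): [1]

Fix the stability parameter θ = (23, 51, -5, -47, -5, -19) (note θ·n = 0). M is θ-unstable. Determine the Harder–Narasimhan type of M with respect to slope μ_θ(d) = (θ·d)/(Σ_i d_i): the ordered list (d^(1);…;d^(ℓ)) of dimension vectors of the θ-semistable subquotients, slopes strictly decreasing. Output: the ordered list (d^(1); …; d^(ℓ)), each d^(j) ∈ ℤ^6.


Barcode: M ≅ I[1,1], I[1,4], I[1,6], I[2,2], I[4,4]^2. HN layers by μ_θ (5 steps, strictly decreasing):
  μ^(1)=51; μ^(2)=23; μ^(3)=11/2; μ^(4)=-1/3; μ^(5)=-47

((0, 1, 0, 0, 0, 0); (1, 0, 0, 0, 0, 0); (1, 1, 1, 1, 0, 0); (1, 1, 1, 1, 1, 1); (0, 0, 0, 2, 0, 0))


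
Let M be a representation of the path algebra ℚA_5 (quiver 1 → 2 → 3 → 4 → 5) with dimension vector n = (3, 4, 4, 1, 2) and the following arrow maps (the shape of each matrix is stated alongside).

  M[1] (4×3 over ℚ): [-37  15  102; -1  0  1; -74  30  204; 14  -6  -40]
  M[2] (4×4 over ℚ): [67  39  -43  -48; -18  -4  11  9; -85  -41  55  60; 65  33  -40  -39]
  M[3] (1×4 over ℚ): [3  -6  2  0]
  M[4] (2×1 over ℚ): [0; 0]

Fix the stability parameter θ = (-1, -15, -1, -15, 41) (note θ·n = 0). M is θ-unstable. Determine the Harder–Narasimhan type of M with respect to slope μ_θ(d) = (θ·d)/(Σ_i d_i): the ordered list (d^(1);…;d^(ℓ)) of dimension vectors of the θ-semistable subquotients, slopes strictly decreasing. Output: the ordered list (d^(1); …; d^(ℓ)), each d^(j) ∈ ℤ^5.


Interval decomposition of M: I[1,1], I[1,3], I[1,4], I[2,3]^2, I[5,5]^2.
HN type (ℓ=4): μ^(1)=41; μ^(2)=-1; μ^(3)=-8; μ^(4)=-15

((0, 0, 0, 0, 2); (1, 0, 3, 0, 0); (2, 2, 1, 1, 0); (0, 2, 0, 0, 0))


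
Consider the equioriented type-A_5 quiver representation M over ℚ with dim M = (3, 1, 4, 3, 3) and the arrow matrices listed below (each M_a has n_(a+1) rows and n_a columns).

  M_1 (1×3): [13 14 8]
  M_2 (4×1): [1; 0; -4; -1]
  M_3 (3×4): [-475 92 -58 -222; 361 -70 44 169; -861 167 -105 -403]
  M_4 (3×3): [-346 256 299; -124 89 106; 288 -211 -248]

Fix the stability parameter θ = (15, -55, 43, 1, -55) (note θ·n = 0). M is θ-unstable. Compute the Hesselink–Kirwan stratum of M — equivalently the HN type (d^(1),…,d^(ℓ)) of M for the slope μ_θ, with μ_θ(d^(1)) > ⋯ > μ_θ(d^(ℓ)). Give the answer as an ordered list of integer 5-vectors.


Barcode: M ≅ I[1,1]^2, I[1,4], I[3,3], I[3,5]^2, I[5,5]. HN layers by μ_θ (6 steps, strictly decreasing):
  μ^(1)=43; μ^(2)=22; μ^(3)=15; μ^(4)=-11/3; μ^(5)=-20; μ^(6)=-55

((0, 0, 1, 0, 0); (0, 0, 1, 1, 0); (2, 0, 0, 0, 0); (0, 0, 2, 2, 2); (1, 1, 0, 0, 0); (0, 0, 0, 0, 1))


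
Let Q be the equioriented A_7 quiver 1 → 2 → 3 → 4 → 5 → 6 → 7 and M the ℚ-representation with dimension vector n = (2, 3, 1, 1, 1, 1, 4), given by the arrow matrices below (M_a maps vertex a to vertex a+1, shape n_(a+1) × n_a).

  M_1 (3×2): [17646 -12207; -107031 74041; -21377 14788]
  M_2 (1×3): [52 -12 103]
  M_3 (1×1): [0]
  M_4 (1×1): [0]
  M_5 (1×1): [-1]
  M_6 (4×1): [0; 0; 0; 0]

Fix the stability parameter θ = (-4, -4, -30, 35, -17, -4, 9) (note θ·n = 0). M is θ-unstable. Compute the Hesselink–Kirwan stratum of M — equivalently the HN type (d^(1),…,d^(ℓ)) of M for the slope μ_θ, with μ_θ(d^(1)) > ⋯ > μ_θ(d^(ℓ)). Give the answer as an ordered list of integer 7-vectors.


Interval decomposition of M: I[1,2], I[1,3], I[2,2], I[4,4], I[5,6], I[7,7]^4.
HN type (ℓ=5): μ^(1)=35; μ^(2)=9; μ^(3)=-4; μ^(4)=-38/3; μ^(5)=-17

((0, 0, 0, 1, 0, 0, 0); (0, 0, 0, 0, 0, 0, 4); (1, 2, 0, 0, 0, 1, 0); (1, 1, 1, 0, 0, 0, 0); (0, 0, 0, 0, 1, 0, 0))


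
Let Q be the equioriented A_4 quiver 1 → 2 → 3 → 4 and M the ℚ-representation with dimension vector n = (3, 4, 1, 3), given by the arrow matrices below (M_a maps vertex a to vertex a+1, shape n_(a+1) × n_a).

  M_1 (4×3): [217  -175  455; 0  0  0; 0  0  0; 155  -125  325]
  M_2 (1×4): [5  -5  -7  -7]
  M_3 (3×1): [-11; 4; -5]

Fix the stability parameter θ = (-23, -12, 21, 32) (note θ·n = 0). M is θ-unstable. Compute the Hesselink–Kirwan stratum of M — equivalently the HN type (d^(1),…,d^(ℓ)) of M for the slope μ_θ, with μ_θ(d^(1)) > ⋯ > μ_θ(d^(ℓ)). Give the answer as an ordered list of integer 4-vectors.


Barcode: M ≅ I[1,1]^2, I[1,2], I[2,2]^2, I[2,4], I[4,4]^2. HN layers by μ_θ (4 steps, strictly decreasing):
  μ^(1)=32; μ^(2)=21; μ^(3)=-12; μ^(4)=-23

((0, 0, 0, 3); (0, 0, 1, 0); (0, 4, 0, 0); (3, 0, 0, 0))


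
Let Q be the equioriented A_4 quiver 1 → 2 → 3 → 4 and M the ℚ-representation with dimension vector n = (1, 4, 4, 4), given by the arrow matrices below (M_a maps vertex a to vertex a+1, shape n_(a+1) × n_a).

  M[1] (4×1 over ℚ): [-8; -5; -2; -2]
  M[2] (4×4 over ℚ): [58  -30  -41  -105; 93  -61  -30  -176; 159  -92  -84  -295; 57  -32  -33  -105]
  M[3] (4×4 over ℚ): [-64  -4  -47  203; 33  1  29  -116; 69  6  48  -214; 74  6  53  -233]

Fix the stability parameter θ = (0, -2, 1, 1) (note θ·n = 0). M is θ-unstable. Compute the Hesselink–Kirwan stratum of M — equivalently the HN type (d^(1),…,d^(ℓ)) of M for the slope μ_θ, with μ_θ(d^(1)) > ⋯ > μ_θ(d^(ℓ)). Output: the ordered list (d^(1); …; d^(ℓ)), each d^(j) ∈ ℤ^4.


Via rank(M_{q-1}∘⋯∘M_p): M ≅ I[1,4], I[2,4]^3.
μ_θ-semistable layers: μ^(1)=1; μ^(2)=-1; μ^(3)=-2

((0, 0, 4, 4); (1, 1, 0, 0); (0, 3, 0, 0))


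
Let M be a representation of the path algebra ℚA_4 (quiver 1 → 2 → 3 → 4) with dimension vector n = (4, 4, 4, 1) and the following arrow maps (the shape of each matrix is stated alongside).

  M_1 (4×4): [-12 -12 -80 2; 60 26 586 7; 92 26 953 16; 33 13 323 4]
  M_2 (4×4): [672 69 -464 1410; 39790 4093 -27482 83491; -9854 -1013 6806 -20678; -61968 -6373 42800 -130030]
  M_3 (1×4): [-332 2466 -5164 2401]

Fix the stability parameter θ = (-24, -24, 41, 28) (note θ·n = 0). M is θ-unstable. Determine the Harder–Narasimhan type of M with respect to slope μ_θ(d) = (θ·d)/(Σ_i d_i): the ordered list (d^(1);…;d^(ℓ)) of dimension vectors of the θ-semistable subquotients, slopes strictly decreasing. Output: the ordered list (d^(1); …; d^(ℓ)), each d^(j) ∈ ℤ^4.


Interval decomposition of M: I[1,2], I[1,3]^2, I[1,4], I[3,3].
HN type (ℓ=3): μ^(1)=41; μ^(2)=69/2; μ^(3)=-24

((0, 0, 3, 0); (0, 0, 1, 1); (4, 4, 0, 0))


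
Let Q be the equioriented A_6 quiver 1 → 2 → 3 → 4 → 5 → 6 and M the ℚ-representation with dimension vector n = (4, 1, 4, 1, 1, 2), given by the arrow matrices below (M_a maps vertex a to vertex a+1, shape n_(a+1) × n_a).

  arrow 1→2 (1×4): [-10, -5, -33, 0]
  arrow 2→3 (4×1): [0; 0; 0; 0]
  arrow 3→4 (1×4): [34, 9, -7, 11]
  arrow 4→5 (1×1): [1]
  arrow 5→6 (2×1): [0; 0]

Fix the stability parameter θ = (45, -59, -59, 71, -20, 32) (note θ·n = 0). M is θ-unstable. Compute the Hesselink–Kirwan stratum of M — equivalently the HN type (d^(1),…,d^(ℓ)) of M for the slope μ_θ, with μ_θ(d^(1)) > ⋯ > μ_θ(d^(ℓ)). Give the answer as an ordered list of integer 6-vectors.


Barcode: M ≅ I[1,1]^3, I[1,2], I[3,3]^3, I[3,5], I[6,6]^2. HN layers by μ_θ (5 steps, strictly decreasing):
  μ^(1)=45; μ^(2)=32; μ^(3)=51/2; μ^(4)=-7; μ^(5)=-59

((3, 0, 0, 0, 0, 0); (0, 0, 0, 0, 0, 2); (0, 0, 0, 1, 1, 0); (1, 1, 0, 0, 0, 0); (0, 0, 4, 0, 0, 0))


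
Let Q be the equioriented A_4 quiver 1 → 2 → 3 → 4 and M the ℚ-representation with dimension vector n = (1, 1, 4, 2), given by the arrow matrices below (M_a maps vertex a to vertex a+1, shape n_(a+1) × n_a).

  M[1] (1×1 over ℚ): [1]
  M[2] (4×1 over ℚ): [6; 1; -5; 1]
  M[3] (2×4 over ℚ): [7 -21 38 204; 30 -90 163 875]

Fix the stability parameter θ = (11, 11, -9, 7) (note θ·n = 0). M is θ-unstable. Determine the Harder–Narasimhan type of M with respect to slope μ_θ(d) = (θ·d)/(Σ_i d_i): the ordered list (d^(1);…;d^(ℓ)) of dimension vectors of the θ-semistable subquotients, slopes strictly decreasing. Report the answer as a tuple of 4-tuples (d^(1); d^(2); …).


Barcode: M ≅ I[1,4], I[3,3]^2, I[3,4]. HN layers by μ_θ (3 steps, strictly decreasing):
  μ^(1)=7; μ^(2)=13/3; μ^(3)=-9

((0, 0, 0, 2); (1, 1, 1, 0); (0, 0, 3, 0))


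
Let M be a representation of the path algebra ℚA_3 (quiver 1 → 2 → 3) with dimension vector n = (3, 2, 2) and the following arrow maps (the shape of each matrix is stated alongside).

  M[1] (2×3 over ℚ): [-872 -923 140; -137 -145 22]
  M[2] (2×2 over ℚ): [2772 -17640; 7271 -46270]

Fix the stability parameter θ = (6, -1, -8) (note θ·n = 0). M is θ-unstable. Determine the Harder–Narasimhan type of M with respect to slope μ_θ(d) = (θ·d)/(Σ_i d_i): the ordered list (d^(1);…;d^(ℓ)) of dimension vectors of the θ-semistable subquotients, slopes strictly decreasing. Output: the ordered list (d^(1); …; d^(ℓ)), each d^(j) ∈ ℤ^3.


Via rank(M_{q-1}∘⋯∘M_p): M ≅ I[1,1], I[1,2], I[1,3], I[3,3].
μ_θ-semistable layers: μ^(1)=6; μ^(2)=5/2; μ^(3)=-1; μ^(4)=-8

((1, 0, 0); (1, 1, 0); (1, 1, 1); (0, 0, 1))


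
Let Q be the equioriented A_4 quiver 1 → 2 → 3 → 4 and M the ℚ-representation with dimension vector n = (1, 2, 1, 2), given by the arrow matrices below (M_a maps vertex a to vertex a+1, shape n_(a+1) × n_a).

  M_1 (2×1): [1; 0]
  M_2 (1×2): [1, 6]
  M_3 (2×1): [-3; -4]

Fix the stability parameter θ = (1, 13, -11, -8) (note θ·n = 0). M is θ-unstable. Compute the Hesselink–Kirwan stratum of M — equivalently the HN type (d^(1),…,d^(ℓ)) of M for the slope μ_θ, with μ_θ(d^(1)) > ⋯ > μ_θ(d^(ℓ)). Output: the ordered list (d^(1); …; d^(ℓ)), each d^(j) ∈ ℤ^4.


Interval decomposition of M: I[1,4], I[2,2], I[4,4].
HN type (ℓ=3): μ^(1)=13; μ^(2)=-5/4; μ^(3)=-8

((0, 1, 0, 0); (1, 1, 1, 1); (0, 0, 0, 1))


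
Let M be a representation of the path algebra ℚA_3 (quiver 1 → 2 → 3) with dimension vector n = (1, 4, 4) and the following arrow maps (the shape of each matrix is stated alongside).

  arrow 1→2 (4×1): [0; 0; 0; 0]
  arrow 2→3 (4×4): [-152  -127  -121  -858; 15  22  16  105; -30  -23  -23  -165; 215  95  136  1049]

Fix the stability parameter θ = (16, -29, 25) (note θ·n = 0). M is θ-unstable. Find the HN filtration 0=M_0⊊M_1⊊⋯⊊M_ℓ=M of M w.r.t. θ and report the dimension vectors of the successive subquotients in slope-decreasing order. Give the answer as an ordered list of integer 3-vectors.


Via rank(M_{q-1}∘⋯∘M_p): M ≅ I[1,1], I[2,3]^4.
μ_θ-semistable layers: μ^(1)=25; μ^(2)=16; μ^(3)=-29

((0, 0, 4); (1, 0, 0); (0, 4, 0))


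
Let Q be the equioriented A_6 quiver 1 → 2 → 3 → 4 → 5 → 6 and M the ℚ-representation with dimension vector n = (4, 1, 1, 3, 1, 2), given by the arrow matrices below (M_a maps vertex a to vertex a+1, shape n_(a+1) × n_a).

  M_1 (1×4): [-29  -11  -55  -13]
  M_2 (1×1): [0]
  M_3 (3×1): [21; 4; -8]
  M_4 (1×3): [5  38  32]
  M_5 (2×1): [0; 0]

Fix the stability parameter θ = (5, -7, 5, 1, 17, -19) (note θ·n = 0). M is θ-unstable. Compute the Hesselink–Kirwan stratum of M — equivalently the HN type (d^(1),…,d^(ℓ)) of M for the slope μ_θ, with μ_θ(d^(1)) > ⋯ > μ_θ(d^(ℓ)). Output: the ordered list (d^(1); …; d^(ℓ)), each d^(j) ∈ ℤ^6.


Via rank(M_{q-1}∘⋯∘M_p): M ≅ I[1,1]^3, I[1,2], I[3,5], I[4,4]^2, I[6,6]^2.
μ_θ-semistable layers: μ^(1)=17; μ^(2)=5; μ^(3)=3; μ^(4)=1; μ^(5)=-1; μ^(6)=-19

((0, 0, 0, 0, 1, 0); (3, 0, 0, 0, 0, 0); (0, 0, 1, 1, 0, 0); (0, 0, 0, 2, 0, 0); (1, 1, 0, 0, 0, 0); (0, 0, 0, 0, 0, 2))


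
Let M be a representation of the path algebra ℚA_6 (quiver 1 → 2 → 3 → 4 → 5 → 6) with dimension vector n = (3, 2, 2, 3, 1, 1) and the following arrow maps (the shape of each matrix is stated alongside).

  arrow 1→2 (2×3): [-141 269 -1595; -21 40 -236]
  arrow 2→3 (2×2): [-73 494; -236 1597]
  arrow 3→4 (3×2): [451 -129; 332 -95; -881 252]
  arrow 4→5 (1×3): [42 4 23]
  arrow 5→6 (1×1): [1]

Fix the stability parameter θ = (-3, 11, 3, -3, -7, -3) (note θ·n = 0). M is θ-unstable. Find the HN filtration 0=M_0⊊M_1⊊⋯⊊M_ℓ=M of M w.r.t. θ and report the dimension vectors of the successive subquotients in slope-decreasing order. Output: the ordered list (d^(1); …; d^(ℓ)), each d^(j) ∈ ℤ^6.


Interval decomposition of M: I[1,1], I[1,4], I[1,6], I[4,4].
HN type (ℓ=3): μ^(1)=11/3; μ^(2)=1/5; μ^(3)=-3

((0, 1, 1, 1, 0, 0); (0, 1, 1, 1, 1, 1); (3, 0, 0, 1, 0, 0))


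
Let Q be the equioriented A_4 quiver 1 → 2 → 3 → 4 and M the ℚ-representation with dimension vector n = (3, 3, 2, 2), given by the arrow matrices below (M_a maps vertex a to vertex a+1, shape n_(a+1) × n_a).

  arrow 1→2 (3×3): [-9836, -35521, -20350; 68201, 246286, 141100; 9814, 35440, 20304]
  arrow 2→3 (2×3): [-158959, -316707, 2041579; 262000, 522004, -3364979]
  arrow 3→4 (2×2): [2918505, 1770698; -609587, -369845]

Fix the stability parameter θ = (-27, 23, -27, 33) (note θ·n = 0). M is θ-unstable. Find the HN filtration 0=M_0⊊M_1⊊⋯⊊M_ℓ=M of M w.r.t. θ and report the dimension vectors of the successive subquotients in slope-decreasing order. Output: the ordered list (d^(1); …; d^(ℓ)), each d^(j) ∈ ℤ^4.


Interval decomposition of M: I[1,1], I[1,4]^2, I[2,2].
HN type (ℓ=4): μ^(1)=33; μ^(2)=23; μ^(3)=-2; μ^(4)=-27

((0, 0, 0, 2); (0, 1, 0, 0); (0, 2, 2, 0); (3, 0, 0, 0))


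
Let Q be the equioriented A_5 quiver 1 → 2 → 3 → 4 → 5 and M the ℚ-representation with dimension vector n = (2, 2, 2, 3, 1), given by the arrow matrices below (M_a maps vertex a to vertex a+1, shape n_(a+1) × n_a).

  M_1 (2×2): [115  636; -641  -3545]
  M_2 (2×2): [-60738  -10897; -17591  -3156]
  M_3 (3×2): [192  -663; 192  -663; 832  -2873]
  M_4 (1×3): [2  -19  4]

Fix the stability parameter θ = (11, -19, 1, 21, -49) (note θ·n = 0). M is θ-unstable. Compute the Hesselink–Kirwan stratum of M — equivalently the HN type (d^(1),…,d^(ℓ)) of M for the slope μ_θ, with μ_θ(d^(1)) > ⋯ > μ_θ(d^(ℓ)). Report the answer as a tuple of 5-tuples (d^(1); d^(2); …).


Barcode: M ≅ I[1,3], I[1,5], I[4,4]^2. HN layers by μ_θ (4 steps, strictly decreasing):
  μ^(1)=21; μ^(2)=1; μ^(3)=-4; μ^(4)=-7

((0, 0, 0, 2, 0); (0, 0, 1, 0, 0); (1, 1, 0, 0, 0); (1, 1, 1, 1, 1))


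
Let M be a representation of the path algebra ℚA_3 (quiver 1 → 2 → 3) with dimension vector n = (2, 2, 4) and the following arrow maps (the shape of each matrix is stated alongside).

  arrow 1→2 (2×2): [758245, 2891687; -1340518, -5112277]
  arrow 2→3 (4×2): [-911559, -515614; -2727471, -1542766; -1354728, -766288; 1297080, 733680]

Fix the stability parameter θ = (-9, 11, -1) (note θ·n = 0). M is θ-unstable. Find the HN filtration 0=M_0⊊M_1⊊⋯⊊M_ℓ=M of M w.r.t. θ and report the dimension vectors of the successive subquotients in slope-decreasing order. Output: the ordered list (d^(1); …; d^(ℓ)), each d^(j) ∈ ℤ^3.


Interval decomposition of M: I[1,2], I[1,3], I[3,3]^3.
HN type (ℓ=4): μ^(1)=11; μ^(2)=5; μ^(3)=-1; μ^(4)=-9

((0, 1, 0); (0, 1, 1); (0, 0, 3); (2, 0, 0))


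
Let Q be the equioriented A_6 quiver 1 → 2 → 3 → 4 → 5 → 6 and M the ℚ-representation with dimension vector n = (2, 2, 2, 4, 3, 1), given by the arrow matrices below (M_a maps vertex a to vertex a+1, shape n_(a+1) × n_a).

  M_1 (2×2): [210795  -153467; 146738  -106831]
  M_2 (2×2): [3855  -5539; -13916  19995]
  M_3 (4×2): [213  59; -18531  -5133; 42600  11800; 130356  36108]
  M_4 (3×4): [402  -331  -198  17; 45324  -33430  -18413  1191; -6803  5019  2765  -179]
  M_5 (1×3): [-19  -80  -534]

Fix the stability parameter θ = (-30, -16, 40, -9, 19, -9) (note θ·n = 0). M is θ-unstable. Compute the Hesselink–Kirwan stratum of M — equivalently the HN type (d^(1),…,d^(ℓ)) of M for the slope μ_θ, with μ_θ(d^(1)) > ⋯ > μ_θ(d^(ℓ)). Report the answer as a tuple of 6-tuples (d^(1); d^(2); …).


Via rank(M_{q-1}∘⋯∘M_p): M ≅ I[1,3], I[1,6], I[4,4], I[4,5]^2.
μ_θ-semistable layers: μ^(1)=40; μ^(2)=19; μ^(3)=41/4; μ^(4)=-9; μ^(5)=-16; μ^(6)=-30

((0, 0, 1, 0, 0, 0); (0, 0, 0, 0, 2, 0); (0, 0, 1, 1, 1, 1); (0, 0, 0, 3, 0, 0); (0, 2, 0, 0, 0, 0); (2, 0, 0, 0, 0, 0))


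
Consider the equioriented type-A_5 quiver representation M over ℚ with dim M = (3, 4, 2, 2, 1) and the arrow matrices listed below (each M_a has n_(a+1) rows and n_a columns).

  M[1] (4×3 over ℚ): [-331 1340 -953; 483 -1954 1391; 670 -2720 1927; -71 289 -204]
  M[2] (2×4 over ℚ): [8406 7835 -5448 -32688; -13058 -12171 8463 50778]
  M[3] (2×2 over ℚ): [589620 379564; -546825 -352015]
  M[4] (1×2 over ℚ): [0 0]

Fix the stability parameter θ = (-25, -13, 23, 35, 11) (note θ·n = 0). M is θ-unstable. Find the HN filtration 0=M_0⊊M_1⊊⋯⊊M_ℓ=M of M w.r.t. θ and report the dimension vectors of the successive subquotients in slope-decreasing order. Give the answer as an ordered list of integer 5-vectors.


Barcode: M ≅ I[1,2], I[1,3], I[1,4], I[2,2], I[4,4], I[5,5]. HN layers by μ_θ (5 steps, strictly decreasing):
  μ^(1)=35; μ^(2)=23; μ^(3)=11; μ^(4)=-13; μ^(5)=-25

((0, 0, 0, 2, 0); (0, 0, 2, 0, 0); (0, 0, 0, 0, 1); (0, 4, 0, 0, 0); (3, 0, 0, 0, 0))


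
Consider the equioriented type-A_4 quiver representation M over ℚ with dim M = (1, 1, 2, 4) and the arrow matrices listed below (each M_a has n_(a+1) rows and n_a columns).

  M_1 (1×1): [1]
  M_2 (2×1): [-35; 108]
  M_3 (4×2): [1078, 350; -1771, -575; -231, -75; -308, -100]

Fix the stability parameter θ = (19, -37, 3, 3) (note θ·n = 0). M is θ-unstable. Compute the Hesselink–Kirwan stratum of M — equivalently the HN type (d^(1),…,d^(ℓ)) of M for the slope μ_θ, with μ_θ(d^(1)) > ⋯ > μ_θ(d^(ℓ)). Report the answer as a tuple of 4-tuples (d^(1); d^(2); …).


Interval decomposition of M: I[1,4], I[3,3], I[4,4]^3.
HN type (ℓ=2): μ^(1)=3; μ^(2)=-9

((0, 0, 2, 4); (1, 1, 0, 0))


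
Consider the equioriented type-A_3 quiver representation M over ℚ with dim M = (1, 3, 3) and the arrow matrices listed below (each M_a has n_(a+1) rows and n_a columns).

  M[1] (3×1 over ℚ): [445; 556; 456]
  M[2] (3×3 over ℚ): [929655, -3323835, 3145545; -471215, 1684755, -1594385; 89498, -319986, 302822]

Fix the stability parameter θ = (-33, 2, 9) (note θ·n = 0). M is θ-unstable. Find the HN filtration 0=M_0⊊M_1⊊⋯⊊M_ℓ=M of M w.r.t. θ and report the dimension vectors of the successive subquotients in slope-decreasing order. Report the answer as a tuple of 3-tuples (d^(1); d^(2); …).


Via rank(M_{q-1}∘⋯∘M_p): M ≅ I[1,3], I[2,2]^2, I[3,3]^2.
μ_θ-semistable layers: μ^(1)=9; μ^(2)=2; μ^(3)=-33

((0, 0, 3); (0, 3, 0); (1, 0, 0))


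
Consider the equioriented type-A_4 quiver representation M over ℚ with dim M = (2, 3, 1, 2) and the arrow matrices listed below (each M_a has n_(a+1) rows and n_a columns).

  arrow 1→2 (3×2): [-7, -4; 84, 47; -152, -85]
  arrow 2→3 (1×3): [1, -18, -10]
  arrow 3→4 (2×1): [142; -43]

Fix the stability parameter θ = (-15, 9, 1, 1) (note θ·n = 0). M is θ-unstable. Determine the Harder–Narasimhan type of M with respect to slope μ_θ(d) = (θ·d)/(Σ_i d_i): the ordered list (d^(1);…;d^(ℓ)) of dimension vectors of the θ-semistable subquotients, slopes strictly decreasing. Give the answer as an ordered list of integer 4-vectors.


Interval decomposition of M: I[1,2], I[1,4], I[2,2], I[4,4].
HN type (ℓ=4): μ^(1)=9; μ^(2)=11/3; μ^(3)=1; μ^(4)=-15

((0, 2, 0, 0); (0, 1, 1, 1); (0, 0, 0, 1); (2, 0, 0, 0))


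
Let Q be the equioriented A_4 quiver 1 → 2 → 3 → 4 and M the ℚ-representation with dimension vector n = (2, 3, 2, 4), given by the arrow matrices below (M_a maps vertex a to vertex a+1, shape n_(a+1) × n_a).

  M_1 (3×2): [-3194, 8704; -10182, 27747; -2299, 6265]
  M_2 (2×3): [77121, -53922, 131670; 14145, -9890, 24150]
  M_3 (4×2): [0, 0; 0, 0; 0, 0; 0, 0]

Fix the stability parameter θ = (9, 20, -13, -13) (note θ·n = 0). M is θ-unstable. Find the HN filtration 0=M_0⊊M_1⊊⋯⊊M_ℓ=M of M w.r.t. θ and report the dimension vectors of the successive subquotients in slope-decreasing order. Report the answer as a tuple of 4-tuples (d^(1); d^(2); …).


Barcode: M ≅ I[1,2]^2, I[2,3], I[3,3], I[4,4]^4. HN layers by μ_θ (4 steps, strictly decreasing):
  μ^(1)=20; μ^(2)=9; μ^(3)=7/2; μ^(4)=-13

((0, 2, 0, 0); (2, 0, 0, 0); (0, 1, 1, 0); (0, 0, 1, 4))


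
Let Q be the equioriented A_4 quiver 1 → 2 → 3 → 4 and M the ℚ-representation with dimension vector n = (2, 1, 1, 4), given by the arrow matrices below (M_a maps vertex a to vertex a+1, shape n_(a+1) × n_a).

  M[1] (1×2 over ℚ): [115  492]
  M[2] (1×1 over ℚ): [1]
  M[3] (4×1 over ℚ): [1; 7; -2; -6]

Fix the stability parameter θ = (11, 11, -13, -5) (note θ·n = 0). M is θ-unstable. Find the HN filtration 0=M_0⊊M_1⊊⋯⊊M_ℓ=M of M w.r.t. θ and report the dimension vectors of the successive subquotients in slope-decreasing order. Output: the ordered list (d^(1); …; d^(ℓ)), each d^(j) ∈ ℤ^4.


Barcode: M ≅ I[1,1], I[1,4], I[4,4]^3. HN layers by μ_θ (3 steps, strictly decreasing):
  μ^(1)=11; μ^(2)=1; μ^(3)=-5

((1, 0, 0, 0); (1, 1, 1, 1); (0, 0, 0, 3))


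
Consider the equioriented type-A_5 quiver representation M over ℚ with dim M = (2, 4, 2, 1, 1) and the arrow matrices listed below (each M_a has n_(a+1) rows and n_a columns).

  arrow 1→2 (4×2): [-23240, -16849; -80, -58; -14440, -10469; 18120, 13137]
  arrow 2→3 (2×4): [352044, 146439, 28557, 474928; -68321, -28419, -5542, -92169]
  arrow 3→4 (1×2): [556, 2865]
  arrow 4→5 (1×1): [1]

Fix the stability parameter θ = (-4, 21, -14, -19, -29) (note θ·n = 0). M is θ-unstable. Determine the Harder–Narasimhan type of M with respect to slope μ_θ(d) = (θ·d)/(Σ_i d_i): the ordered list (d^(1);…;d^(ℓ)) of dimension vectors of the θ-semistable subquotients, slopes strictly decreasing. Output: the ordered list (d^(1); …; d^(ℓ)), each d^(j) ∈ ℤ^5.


Via rank(M_{q-1}∘⋯∘M_p): M ≅ I[1,1], I[1,3], I[2,2]^2, I[2,5].
μ_θ-semistable layers: μ^(1)=21; μ^(2)=7/2; μ^(3)=-4; μ^(4)=-41/4

((0, 2, 0, 0, 0); (0, 1, 1, 0, 0); (2, 0, 0, 0, 0); (0, 1, 1, 1, 1))


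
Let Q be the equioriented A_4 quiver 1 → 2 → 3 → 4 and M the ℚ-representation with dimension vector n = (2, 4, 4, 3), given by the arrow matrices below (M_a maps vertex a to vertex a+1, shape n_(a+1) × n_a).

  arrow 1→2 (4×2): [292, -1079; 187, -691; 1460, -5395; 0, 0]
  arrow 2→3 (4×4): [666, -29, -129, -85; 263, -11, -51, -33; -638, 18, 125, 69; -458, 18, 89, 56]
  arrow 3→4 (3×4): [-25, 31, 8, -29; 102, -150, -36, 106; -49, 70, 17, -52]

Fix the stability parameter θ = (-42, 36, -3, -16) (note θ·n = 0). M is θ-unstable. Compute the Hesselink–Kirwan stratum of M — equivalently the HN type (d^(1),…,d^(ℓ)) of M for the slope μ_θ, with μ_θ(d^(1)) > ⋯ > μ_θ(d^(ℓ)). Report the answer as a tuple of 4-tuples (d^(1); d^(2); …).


Interval decomposition of M: I[1,3], I[1,4], I[2,3], I[2,4], I[4,4].
HN type (ℓ=4): μ^(1)=33/2; μ^(2)=17/3; μ^(3)=-16; μ^(4)=-42

((0, 2, 2, 0); (0, 2, 2, 2); (0, 0, 0, 1); (2, 0, 0, 0))


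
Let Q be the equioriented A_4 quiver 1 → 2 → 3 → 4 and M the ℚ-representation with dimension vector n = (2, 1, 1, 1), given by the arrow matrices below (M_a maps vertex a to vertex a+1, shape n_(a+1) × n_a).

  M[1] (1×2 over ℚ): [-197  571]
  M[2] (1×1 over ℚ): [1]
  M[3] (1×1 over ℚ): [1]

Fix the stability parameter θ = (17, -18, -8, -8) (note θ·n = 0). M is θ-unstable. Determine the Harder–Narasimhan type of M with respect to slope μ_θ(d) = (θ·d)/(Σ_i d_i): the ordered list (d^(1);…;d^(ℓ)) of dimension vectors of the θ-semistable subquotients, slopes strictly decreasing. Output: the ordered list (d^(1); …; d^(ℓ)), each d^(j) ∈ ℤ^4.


Via rank(M_{q-1}∘⋯∘M_p): M ≅ I[1,1], I[1,4].
μ_θ-semistable layers: μ^(1)=17; μ^(2)=-17/4

((1, 0, 0, 0); (1, 1, 1, 1))
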